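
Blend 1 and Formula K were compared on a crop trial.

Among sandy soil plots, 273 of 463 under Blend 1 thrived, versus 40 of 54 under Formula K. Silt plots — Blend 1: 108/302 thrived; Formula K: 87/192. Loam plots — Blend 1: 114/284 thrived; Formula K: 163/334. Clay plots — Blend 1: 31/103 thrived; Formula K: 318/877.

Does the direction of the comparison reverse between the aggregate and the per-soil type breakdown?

Yes

Sandy soil: Blend 1 273/463 = 59.0%, Formula K 40/54 = 74.1% → Formula K
Silt: Blend 1 108/302 = 35.8%, Formula K 87/192 = 45.3% → Formula K
Loam: Blend 1 114/284 = 40.1%, Formula K 163/334 = 48.8% → Formula K
Clay: Blend 1 31/103 = 30.1%, Formula K 318/877 = 36.3% → Formula K
Overall: Blend 1 526/1152 = 45.7%, Formula K 608/1457 = 41.7% → Blend 1
Formula K wins each soil group but Blend 1 wins overall — the comparison reverses. Formula K's plots skew toward clay, which has a lower base rate.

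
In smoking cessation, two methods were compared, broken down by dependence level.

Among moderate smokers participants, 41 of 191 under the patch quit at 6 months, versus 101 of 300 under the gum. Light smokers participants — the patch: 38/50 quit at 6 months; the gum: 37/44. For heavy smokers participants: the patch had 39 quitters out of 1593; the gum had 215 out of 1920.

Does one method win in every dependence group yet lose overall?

Moderate smokers: the patch 41/191 = 21.5%, the gum 101/300 = 33.7% → the gum
Light smokers: the patch 38/50 = 76.0%, the gum 37/44 = 84.1% → the gum
Heavy smokers: the patch 39/1593 = 2.4%, the gum 215/1920 = 11.2% → the gum
Overall: the patch 118/1834 = 6.4%, the gum 353/2264 = 15.6% → the gum
The gum wins overall and in every dependence group — no reversal.

No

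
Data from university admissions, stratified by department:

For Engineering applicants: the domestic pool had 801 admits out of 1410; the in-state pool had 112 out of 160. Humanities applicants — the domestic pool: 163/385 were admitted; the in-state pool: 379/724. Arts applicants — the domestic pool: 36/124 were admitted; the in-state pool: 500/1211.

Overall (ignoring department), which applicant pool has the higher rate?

Engineering: the domestic pool 801/1410 = 56.8%, the in-state pool 112/160 = 70.0% → the in-state pool
Humanities: the domestic pool 163/385 = 42.3%, the in-state pool 379/724 = 52.3% → the in-state pool
Arts: the domestic pool 36/124 = 29.0%, the in-state pool 500/1211 = 41.3% → the in-state pool
Overall: the domestic pool 1000/1919 = 52.1%, the in-state pool 991/2095 = 47.3% → the domestic pool
(The in-state pool wins every department group but the domestic pool wins overall — the in-state pool's applicants skew toward the low-rate Arts group.)

the domestic pool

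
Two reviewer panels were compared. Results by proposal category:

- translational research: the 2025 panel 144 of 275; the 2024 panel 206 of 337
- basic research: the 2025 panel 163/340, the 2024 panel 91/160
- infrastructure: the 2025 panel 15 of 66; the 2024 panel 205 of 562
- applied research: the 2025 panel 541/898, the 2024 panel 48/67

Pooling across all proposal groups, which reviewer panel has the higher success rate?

Translational research: the 2025 panel 144/275 = 52.4%, the 2024 panel 206/337 = 61.1% → the 2024 panel
Basic research: the 2025 panel 163/340 = 47.9%, the 2024 panel 91/160 = 56.9% → the 2024 panel
Infrastructure: the 2025 panel 15/66 = 22.7%, the 2024 panel 205/562 = 36.5% → the 2024 panel
Applied research: the 2025 panel 541/898 = 60.2%, the 2024 panel 48/67 = 71.6% → the 2024 panel
Overall: the 2025 panel 863/1579 = 54.7%, the 2024 panel 550/1126 = 48.8% → the 2025 panel
(The 2024 panel wins every proposal group but the 2025 panel wins overall — the 2024 panel's proposals skew toward the low-rate infrastructure group.)

the 2025 panel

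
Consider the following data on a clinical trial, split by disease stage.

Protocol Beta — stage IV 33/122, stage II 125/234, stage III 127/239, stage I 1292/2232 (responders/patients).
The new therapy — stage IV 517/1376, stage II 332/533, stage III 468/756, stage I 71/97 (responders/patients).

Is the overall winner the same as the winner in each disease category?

No

Stage IV: Protocol Beta 33/122 = 27.0%, the new therapy 517/1376 = 37.6% → the new therapy
Stage II: Protocol Beta 125/234 = 53.4%, the new therapy 332/533 = 62.3% → the new therapy
Stage III: Protocol Beta 127/239 = 53.1%, the new therapy 468/756 = 61.9% → the new therapy
Stage I: Protocol Beta 1292/2232 = 57.9%, the new therapy 71/97 = 73.2% → the new therapy
Overall: Protocol Beta 1577/2827 = 55.8%, the new therapy 1388/2762 = 50.3% → Protocol Beta
The new therapy wins each disease group but Protocol Beta wins overall — the comparison reverses. The new therapy's patients skew toward stage IV, which has a lower base rate.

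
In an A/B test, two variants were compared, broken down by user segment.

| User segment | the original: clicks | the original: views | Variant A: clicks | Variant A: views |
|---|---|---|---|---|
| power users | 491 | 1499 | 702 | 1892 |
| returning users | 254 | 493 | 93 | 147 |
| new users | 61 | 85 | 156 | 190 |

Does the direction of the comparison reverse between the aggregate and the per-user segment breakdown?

Power users: the original 491/1499 = 32.8%, Variant A 702/1892 = 37.1% → Variant A
Returning users: the original 254/493 = 51.5%, Variant A 93/147 = 63.3% → Variant A
New users: the original 61/85 = 71.8%, Variant A 156/190 = 82.1% → Variant A
Overall: the original 806/2077 = 38.8%, Variant A 951/2229 = 42.7% → Variant A
Variant A wins overall and in every user group — no reversal.

No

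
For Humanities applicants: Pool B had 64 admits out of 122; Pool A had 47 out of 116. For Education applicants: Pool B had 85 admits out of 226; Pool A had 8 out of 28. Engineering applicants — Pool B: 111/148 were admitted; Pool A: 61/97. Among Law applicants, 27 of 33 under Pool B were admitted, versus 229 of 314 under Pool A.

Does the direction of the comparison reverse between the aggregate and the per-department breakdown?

Yes

Humanities: Pool B 64/122 = 52.5%, Pool A 47/116 = 40.5% → Pool B
Education: Pool B 85/226 = 37.6%, Pool A 8/28 = 28.6% → Pool B
Engineering: Pool B 111/148 = 75.0%, Pool A 61/97 = 62.9% → Pool B
Law: Pool B 27/33 = 81.8%, Pool A 229/314 = 72.9% → Pool B
Overall: Pool B 287/529 = 54.3%, Pool A 345/555 = 62.2% → Pool A
Pool B wins each department group but Pool A wins overall — the comparison reverses. Pool B's applicants skew toward Education, which has a lower base rate.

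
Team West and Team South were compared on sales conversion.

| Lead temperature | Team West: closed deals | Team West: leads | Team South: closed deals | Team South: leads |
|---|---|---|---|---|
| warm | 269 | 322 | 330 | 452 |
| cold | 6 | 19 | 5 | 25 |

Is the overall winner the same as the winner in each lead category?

Warm: Team West 269/322 = 83.5%, Team South 330/452 = 73.0% → Team West
Cold: Team West 6/19 = 31.6%, Team South 5/25 = 20.0% → Team West
Overall: Team West 275/341 = 80.6%, Team South 335/477 = 70.2% → Team West
Team West wins overall and in every lead group — no reversal.

Yes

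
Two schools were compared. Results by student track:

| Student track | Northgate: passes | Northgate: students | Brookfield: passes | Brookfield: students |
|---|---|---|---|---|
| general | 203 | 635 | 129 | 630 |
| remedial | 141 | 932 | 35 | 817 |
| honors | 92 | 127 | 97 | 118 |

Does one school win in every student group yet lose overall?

General: Northgate 203/635 = 32.0%, Brookfield 129/630 = 20.5% → Northgate
Remedial: Northgate 141/932 = 15.1%, Brookfield 35/817 = 4.3% → Northgate
Honors: Northgate 92/127 = 72.4%, Brookfield 97/118 = 82.2% → Brookfield
Overall: Northgate 436/1694 = 25.7%, Brookfield 261/1565 = 16.7% → Northgate
Neither sweeps: Northgate wins 2 of 3 groups, Brookfield wins 1. Northgate wins overall but not every group — no Simpson reversal.

No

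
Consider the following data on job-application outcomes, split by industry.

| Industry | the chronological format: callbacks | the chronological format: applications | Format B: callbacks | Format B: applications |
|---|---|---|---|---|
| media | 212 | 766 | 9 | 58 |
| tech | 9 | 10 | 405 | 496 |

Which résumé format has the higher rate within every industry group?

the chronological format

Media: the chronological format 212/766 = 27.7%, Format B 9/58 = 15.5% → the chronological format
Tech: the chronological format 9/10 = 90.0%, Format B 405/496 = 81.7% → the chronological format
The chronological format has the higher rate in both groups.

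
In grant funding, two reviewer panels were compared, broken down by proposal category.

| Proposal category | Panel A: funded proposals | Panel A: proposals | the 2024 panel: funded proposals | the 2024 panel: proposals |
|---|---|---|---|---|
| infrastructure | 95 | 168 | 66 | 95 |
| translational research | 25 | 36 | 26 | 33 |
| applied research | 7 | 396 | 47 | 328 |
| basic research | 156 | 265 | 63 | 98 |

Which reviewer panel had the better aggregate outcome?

the 2024 panel

Infrastructure: Panel A 95/168 = 56.5%, the 2024 panel 66/95 = 69.5% → the 2024 panel
Translational research: Panel A 25/36 = 69.4%, the 2024 panel 26/33 = 78.8% → the 2024 panel
Applied research: Panel A 7/396 = 1.8%, the 2024 panel 47/328 = 14.3% → the 2024 panel
Basic research: Panel A 156/265 = 58.9%, the 2024 panel 63/98 = 64.3% → the 2024 panel
Overall: Panel A 283/865 = 32.7%, the 2024 panel 202/554 = 36.5% → the 2024 panel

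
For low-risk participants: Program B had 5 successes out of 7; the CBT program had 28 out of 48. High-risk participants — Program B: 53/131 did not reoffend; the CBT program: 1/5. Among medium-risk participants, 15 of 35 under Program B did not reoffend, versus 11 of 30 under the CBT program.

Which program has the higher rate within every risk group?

Low-risk: Program B 5/7 = 71.4%, the CBT program 28/48 = 58.3% → Program B
High-risk: Program B 53/131 = 40.5%, the CBT program 1/5 = 20.0% → Program B
Medium-risk: Program B 15/35 = 42.9%, the CBT program 11/30 = 36.7% → Program B
Program B has the higher rate in all 3 groups.

Program B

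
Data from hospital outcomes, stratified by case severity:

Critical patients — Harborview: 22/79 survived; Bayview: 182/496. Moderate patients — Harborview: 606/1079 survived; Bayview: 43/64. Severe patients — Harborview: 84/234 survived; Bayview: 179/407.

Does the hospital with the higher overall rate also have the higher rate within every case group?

Critical: Harborview 22/79 = 27.8%, Bayview 182/496 = 36.7% → Bayview
Moderate: Harborview 606/1079 = 56.2%, Bayview 43/64 = 67.2% → Bayview
Severe: Harborview 84/234 = 35.9%, Bayview 179/407 = 44.0% → Bayview
Overall: Harborview 712/1392 = 51.1%, Bayview 404/967 = 41.8% → Harborview
Bayview wins each case group but Harborview wins overall — the comparison reverses. Bayview's patients skew toward critical, which has a lower base rate.

No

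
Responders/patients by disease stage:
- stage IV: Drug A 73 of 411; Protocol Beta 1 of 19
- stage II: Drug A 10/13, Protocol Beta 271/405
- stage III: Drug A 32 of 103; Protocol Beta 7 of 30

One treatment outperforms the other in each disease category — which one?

Drug A

Stage IV: Drug A 73/411 = 17.8%, Protocol Beta 1/19 = 5.3% → Drug A
Stage II: Drug A 10/13 = 76.9%, Protocol Beta 271/405 = 66.9% → Drug A
Stage III: Drug A 32/103 = 31.1%, Protocol Beta 7/30 = 23.3% → Drug A
Drug A has the higher rate in all 3 groups.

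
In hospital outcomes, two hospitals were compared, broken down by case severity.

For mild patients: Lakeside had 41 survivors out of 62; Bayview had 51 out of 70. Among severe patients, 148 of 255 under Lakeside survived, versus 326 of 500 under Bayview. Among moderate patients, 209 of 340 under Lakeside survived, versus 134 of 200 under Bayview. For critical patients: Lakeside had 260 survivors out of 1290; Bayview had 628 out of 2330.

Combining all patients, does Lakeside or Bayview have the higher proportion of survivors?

Mild: Lakeside 41/62 = 66.1%, Bayview 51/70 = 72.9% → Bayview
Severe: Lakeside 148/255 = 58.0%, Bayview 326/500 = 65.2% → Bayview
Moderate: Lakeside 209/340 = 61.5%, Bayview 134/200 = 67.0% → Bayview
Critical: Lakeside 260/1290 = 20.2%, Bayview 628/2330 = 27.0% → Bayview
Overall: Lakeside 658/1947 = 33.8%, Bayview 1139/3100 = 36.7% → Bayview

Bayview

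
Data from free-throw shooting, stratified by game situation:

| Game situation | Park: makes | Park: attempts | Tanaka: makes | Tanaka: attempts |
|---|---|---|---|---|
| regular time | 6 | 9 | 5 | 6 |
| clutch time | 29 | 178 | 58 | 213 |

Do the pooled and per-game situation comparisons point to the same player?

Yes

Regular time: Park 6/9 = 66.7%, Tanaka 5/6 = 83.3% → Tanaka
Clutch time: Park 29/178 = 16.3%, Tanaka 58/213 = 27.2% → Tanaka
Overall: Park 35/187 = 18.7%, Tanaka 63/219 = 28.8% → Tanaka
Tanaka wins overall and in every game group — no reversal.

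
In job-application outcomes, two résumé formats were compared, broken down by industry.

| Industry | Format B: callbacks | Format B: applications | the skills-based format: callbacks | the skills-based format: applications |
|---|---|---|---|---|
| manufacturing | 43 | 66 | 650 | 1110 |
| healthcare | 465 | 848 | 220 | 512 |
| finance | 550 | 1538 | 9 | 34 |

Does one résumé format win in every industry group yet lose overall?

Manufacturing: Format B 43/66 = 65.2%, the skills-based format 650/1110 = 58.6% → Format B
Healthcare: Format B 465/848 = 54.8%, the skills-based format 220/512 = 43.0% → Format B
Finance: Format B 550/1538 = 35.8%, the skills-based format 9/34 = 26.5% → Format B
Overall: Format B 1058/2452 = 43.1%, the skills-based format 879/1656 = 53.1% → the skills-based format
Format B wins each industry group but the skills-based format wins overall — the comparison reverses. Format B's applications skew toward finance, which has a lower base rate.

Yes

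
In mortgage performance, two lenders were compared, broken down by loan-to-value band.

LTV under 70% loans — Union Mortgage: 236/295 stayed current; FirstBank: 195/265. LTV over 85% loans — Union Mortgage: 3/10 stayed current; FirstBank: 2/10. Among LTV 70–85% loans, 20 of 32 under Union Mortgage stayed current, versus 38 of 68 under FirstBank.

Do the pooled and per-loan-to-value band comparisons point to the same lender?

Yes

LTV under 70%: Union Mortgage 236/295 = 80.0%, FirstBank 195/265 = 73.6% → Union Mortgage
LTV over 85%: Union Mortgage 3/10 = 30.0%, FirstBank 2/10 = 20.0% → Union Mortgage
LTV 70–85%: Union Mortgage 20/32 = 62.5%, FirstBank 38/68 = 55.9% → Union Mortgage
Overall: Union Mortgage 259/337 = 76.9%, FirstBank 235/343 = 68.5% → Union Mortgage
Union Mortgage wins overall and in every loan-to-value group — no reversal.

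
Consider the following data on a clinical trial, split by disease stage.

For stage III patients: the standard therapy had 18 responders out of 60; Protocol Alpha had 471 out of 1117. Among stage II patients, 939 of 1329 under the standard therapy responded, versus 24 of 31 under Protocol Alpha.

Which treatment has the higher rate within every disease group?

Stage III: the standard therapy 18/60 = 30.0%, Protocol Alpha 471/1117 = 42.2% → Protocol Alpha
Stage II: the standard therapy 939/1329 = 70.7%, Protocol Alpha 24/31 = 77.4% → Protocol Alpha
Protocol Alpha has the higher rate in both groups.

Protocol Alpha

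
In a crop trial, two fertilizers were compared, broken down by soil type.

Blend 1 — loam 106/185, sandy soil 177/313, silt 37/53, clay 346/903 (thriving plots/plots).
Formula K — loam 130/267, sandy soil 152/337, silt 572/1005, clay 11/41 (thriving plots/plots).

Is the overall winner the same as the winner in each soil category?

Loam: Blend 1 106/185 = 57.3%, Formula K 130/267 = 48.7% → Blend 1
Sandy soil: Blend 1 177/313 = 56.5%, Formula K 152/337 = 45.1% → Blend 1
Silt: Blend 1 37/53 = 69.8%, Formula K 572/1005 = 56.9% → Blend 1
Clay: Blend 1 346/903 = 38.3%, Formula K 11/41 = 26.8% → Blend 1
Overall: Blend 1 666/1454 = 45.8%, Formula K 865/1650 = 52.4% → Formula K
Blend 1 wins each soil group but Formula K wins overall — the comparison reverses. Blend 1's plots skew toward clay, which has a lower base rate.

No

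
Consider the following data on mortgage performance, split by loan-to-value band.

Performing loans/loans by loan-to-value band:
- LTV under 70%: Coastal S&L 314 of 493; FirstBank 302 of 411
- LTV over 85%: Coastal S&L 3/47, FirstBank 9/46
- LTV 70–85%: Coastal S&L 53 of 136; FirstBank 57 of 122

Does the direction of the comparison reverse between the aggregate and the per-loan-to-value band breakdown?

LTV under 70%: Coastal S&L 314/493 = 63.7%, FirstBank 302/411 = 73.5% → FirstBank
LTV over 85%: Coastal S&L 3/47 = 6.4%, FirstBank 9/46 = 19.6% → FirstBank
LTV 70–85%: Coastal S&L 53/136 = 39.0%, FirstBank 57/122 = 46.7% → FirstBank
Overall: Coastal S&L 370/676 = 54.7%, FirstBank 368/579 = 63.6% → FirstBank
FirstBank wins overall and in every loan-to-value group — no reversal.

No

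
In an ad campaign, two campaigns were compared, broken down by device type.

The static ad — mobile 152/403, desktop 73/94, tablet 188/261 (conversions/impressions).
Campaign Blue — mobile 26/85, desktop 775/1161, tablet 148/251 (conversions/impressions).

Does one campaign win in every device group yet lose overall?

Yes

Mobile: the static ad 152/403 = 37.7%, Campaign Blue 26/85 = 30.6% → the static ad
Desktop: the static ad 73/94 = 77.7%, Campaign Blue 775/1161 = 66.8% → the static ad
Tablet: the static ad 188/261 = 72.0%, Campaign Blue 148/251 = 59.0% → the static ad
Overall: the static ad 413/758 = 54.5%, Campaign Blue 949/1497 = 63.4% → Campaign Blue
The static ad wins each device group but Campaign Blue wins overall — the comparison reverses. The static ad's impressions skew toward mobile, which has a lower base rate.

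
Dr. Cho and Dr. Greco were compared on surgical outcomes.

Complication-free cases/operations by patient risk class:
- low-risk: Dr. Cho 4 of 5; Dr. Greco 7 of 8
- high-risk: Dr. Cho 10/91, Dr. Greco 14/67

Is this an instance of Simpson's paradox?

No

Low-risk: Dr. Cho 4/5 = 80.0%, Dr. Greco 7/8 = 87.5% → Dr. Greco
High-risk: Dr. Cho 10/91 = 11.0%, Dr. Greco 14/67 = 20.9% → Dr. Greco
Overall: Dr. Cho 14/96 = 14.6%, Dr. Greco 21/75 = 28.0% → Dr. Greco
Dr. Greco wins overall and in every patient risk group — no reversal.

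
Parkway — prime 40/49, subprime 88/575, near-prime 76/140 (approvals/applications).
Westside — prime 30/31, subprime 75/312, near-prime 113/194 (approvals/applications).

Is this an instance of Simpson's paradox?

No

Prime: Parkway 40/49 = 81.6%, Westside 30/31 = 96.8% → Westside
Subprime: Parkway 88/575 = 15.3%, Westside 75/312 = 24.0% → Westside
Near-prime: Parkway 76/140 = 54.3%, Westside 113/194 = 58.2% → Westside
Overall: Parkway 204/764 = 26.7%, Westside 218/537 = 40.6% → Westside
Westside wins overall and in every credit group — no reversal.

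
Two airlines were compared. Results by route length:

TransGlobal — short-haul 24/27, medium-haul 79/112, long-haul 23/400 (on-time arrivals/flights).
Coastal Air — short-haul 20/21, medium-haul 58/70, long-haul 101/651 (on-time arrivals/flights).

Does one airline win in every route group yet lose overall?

No

Short-haul: TransGlobal 24/27 = 88.9%, Coastal Air 20/21 = 95.2% → Coastal Air
Medium-haul: TransGlobal 79/112 = 70.5%, Coastal Air 58/70 = 82.9% → Coastal Air
Long-haul: TransGlobal 23/400 = 5.8%, Coastal Air 101/651 = 15.5% → Coastal Air
Overall: TransGlobal 126/539 = 23.4%, Coastal Air 179/742 = 24.1% → Coastal Air
Coastal Air wins overall and in every route group — no reversal.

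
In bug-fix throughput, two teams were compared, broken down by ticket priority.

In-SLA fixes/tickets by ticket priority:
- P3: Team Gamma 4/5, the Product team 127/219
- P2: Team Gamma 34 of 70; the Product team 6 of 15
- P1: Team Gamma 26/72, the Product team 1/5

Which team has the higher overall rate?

P3: Team Gamma 4/5 = 80.0%, the Product team 127/219 = 58.0% → Team Gamma
P2: Team Gamma 34/70 = 48.6%, the Product team 6/15 = 40.0% → Team Gamma
P1: Team Gamma 26/72 = 36.1%, the Product team 1/5 = 20.0% → Team Gamma
Overall: Team Gamma 64/147 = 43.5%, the Product team 134/239 = 56.1% → the Product team
(Team Gamma wins every ticket group but the Product team wins overall — Team Gamma's tickets skew toward the low-rate P1 group.)

the Product team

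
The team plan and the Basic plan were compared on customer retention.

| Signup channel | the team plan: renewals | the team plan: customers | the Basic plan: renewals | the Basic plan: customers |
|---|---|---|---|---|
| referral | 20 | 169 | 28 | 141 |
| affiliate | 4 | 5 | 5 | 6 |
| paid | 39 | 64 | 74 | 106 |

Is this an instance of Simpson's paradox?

Referral: the team plan 20/169 = 11.8%, the Basic plan 28/141 = 19.9% → the Basic plan
Affiliate: the team plan 4/5 = 80.0%, the Basic plan 5/6 = 83.3% → the Basic plan
Paid: the team plan 39/64 = 60.9%, the Basic plan 74/106 = 69.8% → the Basic plan
Overall: the team plan 63/238 = 26.5%, the Basic plan 107/253 = 42.3% → the Basic plan
The Basic plan wins overall and in every signup group — no reversal.

No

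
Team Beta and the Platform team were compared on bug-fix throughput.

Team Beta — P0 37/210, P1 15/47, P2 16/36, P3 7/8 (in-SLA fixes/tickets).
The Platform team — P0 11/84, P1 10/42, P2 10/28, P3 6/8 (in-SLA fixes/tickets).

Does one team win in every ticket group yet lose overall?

No

P0: Team Beta 37/210 = 17.6%, the Platform team 11/84 = 13.1% → Team Beta
P1: Team Beta 15/47 = 31.9%, the Platform team 10/42 = 23.8% → Team Beta
P2: Team Beta 16/36 = 44.4%, the Platform team 10/28 = 35.7% → Team Beta
P3: Team Beta 7/8 = 87.5%, the Platform team 6/8 = 75.0% → Team Beta
Overall: Team Beta 75/301 = 24.9%, the Platform team 37/162 = 22.8% → Team Beta
Team Beta wins overall and in every ticket group — no reversal.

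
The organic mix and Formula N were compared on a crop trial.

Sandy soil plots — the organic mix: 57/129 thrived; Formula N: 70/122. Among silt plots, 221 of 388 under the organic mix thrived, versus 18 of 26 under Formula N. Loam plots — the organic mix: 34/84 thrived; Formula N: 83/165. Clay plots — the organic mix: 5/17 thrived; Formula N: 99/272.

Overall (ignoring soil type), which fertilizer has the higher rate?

the organic mix

Sandy soil: the organic mix 57/129 = 44.2%, Formula N 70/122 = 57.4% → Formula N
Silt: the organic mix 221/388 = 57.0%, Formula N 18/26 = 69.2% → Formula N
Loam: the organic mix 34/84 = 40.5%, Formula N 83/165 = 50.3% → Formula N
Clay: the organic mix 5/17 = 29.4%, Formula N 99/272 = 36.4% → Formula N
Overall: the organic mix 317/618 = 51.3%, Formula N 270/585 = 46.2% → the organic mix
(Formula N wins every soil group but the organic mix wins overall — Formula N's plots skew toward the low-rate clay group.)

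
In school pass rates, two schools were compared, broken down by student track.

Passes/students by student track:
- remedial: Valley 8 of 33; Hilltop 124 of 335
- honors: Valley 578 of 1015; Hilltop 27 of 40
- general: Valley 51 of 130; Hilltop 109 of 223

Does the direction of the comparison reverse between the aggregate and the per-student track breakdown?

Yes

Remedial: Valley 8/33 = 24.2%, Hilltop 124/335 = 37.0% → Hilltop
Honors: Valley 578/1015 = 56.9%, Hilltop 27/40 = 67.5% → Hilltop
General: Valley 51/130 = 39.2%, Hilltop 109/223 = 48.9% → Hilltop
Overall: Valley 637/1178 = 54.1%, Hilltop 260/598 = 43.5% → Valley
Hilltop wins each student group but Valley wins overall — the comparison reverses. Hilltop's students skew toward remedial, which has a lower base rate.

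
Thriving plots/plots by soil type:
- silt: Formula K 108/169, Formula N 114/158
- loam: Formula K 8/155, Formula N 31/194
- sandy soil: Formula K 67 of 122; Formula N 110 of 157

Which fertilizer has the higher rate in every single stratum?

Formula N

Silt: Formula K 108/169 = 63.9%, Formula N 114/158 = 72.2% → Formula N
Loam: Formula K 8/155 = 5.2%, Formula N 31/194 = 16.0% → Formula N
Sandy soil: Formula K 67/122 = 54.9%, Formula N 110/157 = 70.1% → Formula N
Formula N has the higher rate in all 3 groups.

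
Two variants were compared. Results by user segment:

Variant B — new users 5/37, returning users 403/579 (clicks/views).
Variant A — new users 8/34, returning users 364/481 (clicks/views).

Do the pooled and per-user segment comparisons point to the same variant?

Yes

New users: Variant B 5/37 = 13.5%, Variant A 8/34 = 23.5% → Variant A
Returning users: Variant B 403/579 = 69.6%, Variant A 364/481 = 75.7% → Variant A
Overall: Variant B 408/616 = 66.2%, Variant A 372/515 = 72.2% → Variant A
Variant A wins overall and in every user group — no reversal.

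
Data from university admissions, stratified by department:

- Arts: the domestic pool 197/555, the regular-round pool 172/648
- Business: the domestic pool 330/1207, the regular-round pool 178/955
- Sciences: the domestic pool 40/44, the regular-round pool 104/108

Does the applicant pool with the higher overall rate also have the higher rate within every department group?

No

Arts: the domestic pool 197/555 = 35.5%, the regular-round pool 172/648 = 26.5% → the domestic pool
Business: the domestic pool 330/1207 = 27.3%, the regular-round pool 178/955 = 18.6% → the domestic pool
Sciences: the domestic pool 40/44 = 90.9%, the regular-round pool 104/108 = 96.3% → the regular-round pool
Overall: the domestic pool 567/1806 = 31.4%, the regular-round pool 454/1711 = 26.5% → the domestic pool
Neither sweeps: the domestic pool wins 2 of 3 groups, the regular-round pool wins 1. The domestic pool wins overall but not every group — no Simpson reversal.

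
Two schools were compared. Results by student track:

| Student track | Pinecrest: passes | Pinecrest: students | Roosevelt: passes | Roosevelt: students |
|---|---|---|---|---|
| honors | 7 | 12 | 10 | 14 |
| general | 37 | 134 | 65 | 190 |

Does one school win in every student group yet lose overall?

No

Honors: Pinecrest 7/12 = 58.3%, Roosevelt 10/14 = 71.4% → Roosevelt
General: Pinecrest 37/134 = 27.6%, Roosevelt 65/190 = 34.2% → Roosevelt
Overall: Pinecrest 44/146 = 30.1%, Roosevelt 75/204 = 36.8% → Roosevelt
Roosevelt wins overall and in every student group — no reversal.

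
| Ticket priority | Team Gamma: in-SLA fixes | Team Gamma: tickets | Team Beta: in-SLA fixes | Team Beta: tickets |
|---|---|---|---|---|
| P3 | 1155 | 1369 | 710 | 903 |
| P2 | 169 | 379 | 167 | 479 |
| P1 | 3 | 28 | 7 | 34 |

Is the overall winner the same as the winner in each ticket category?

P3: Team Gamma 1155/1369 = 84.4%, Team Beta 710/903 = 78.6% → Team Gamma
P2: Team Gamma 169/379 = 44.6%, Team Beta 167/479 = 34.9% → Team Gamma
P1: Team Gamma 3/28 = 10.7%, Team Beta 7/34 = 20.6% → Team Beta
Overall: Team Gamma 1327/1776 = 74.7%, Team Beta 884/1416 = 62.4% → Team Gamma
Neither sweeps: Team Gamma wins 2 of 3 groups, Team Beta wins 1. Team Gamma wins overall but not every group — no Simpson reversal.

No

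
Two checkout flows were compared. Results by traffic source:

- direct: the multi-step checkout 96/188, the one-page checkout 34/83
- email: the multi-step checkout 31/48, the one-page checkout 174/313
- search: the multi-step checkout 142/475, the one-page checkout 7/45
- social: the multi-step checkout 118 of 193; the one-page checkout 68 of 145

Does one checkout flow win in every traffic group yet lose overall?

Yes

Direct: the multi-step checkout 96/188 = 51.1%, the one-page checkout 34/83 = 41.0% → the multi-step checkout
Email: the multi-step checkout 31/48 = 64.6%, the one-page checkout 174/313 = 55.6% → the multi-step checkout
Search: the multi-step checkout 142/475 = 29.9%, the one-page checkout 7/45 = 15.6% → the multi-step checkout
Social: the multi-step checkout 118/193 = 61.1%, the one-page checkout 68/145 = 46.9% → the multi-step checkout
Overall: the multi-step checkout 387/904 = 42.8%, the one-page checkout 283/586 = 48.3% → the one-page checkout
The multi-step checkout wins each traffic group but the one-page checkout wins overall — the comparison reverses. The multi-step checkout's sessions skew toward search, which has a lower base rate.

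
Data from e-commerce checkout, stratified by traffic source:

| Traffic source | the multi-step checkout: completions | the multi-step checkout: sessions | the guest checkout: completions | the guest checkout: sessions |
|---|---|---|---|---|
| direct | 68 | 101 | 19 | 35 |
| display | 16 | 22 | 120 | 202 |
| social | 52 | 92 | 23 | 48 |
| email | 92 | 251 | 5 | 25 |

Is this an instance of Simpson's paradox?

Yes

Direct: the multi-step checkout 68/101 = 67.3%, the guest checkout 19/35 = 54.3% → the multi-step checkout
Display: the multi-step checkout 16/22 = 72.7%, the guest checkout 120/202 = 59.4% → the multi-step checkout
Social: the multi-step checkout 52/92 = 56.5%, the guest checkout 23/48 = 47.9% → the multi-step checkout
Email: the multi-step checkout 92/251 = 36.7%, the guest checkout 5/25 = 20.0% → the multi-step checkout
Overall: the multi-step checkout 228/466 = 48.9%, the guest checkout 167/310 = 53.9% → the guest checkout
The multi-step checkout wins each traffic group but the guest checkout wins overall — the comparison reverses. The multi-step checkout's sessions skew toward email, which has a lower base rate.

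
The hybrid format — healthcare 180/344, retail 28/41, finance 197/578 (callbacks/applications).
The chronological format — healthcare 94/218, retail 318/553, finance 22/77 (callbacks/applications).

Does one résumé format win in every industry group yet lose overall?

Healthcare: the hybrid format 180/344 = 52.3%, the chronological format 94/218 = 43.1% → the hybrid format
Retail: the hybrid format 28/41 = 68.3%, the chronological format 318/553 = 57.5% → the hybrid format
Finance: the hybrid format 197/578 = 34.1%, the chronological format 22/77 = 28.6% → the hybrid format
Overall: the hybrid format 405/963 = 42.1%, the chronological format 434/848 = 51.2% → the chronological format
The hybrid format wins each industry group but the chronological format wins overall — the comparison reverses. The hybrid format's applications skew toward finance, which has a lower base rate.

Yes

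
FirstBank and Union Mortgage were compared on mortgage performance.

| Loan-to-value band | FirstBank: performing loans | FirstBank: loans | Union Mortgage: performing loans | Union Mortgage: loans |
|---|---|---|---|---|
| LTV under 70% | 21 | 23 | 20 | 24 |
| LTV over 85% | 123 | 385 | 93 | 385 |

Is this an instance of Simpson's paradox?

LTV under 70%: FirstBank 21/23 = 91.3%, Union Mortgage 20/24 = 83.3% → FirstBank
LTV over 85%: FirstBank 123/385 = 31.9%, Union Mortgage 93/385 = 24.2% → FirstBank
Overall: FirstBank 144/408 = 35.3%, Union Mortgage 113/409 = 27.6% → FirstBank
FirstBank wins overall and in every loan-to-value group — no reversal.

No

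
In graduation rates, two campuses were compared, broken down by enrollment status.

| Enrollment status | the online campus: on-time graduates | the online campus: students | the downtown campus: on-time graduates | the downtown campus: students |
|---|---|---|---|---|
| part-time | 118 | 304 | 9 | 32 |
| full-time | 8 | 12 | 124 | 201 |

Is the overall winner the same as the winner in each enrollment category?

Part-time: the online campus 118/304 = 38.8%, the downtown campus 9/32 = 28.1% → the online campus
Full-time: the online campus 8/12 = 66.7%, the downtown campus 124/201 = 61.7% → the online campus
Overall: the online campus 126/316 = 39.9%, the downtown campus 133/233 = 57.1% → the downtown campus
The online campus wins each enrollment group but the downtown campus wins overall — the comparison reverses. The online campus's students skew toward part-time, which has a lower base rate.

No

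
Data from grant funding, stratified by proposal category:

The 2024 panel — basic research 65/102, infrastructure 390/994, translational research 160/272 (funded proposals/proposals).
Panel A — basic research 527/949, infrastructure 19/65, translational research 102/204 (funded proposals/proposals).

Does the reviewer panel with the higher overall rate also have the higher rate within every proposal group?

Basic research: the 2024 panel 65/102 = 63.7%, Panel A 527/949 = 55.5% → the 2024 panel
Infrastructure: the 2024 panel 390/994 = 39.2%, Panel A 19/65 = 29.2% → the 2024 panel
Translational research: the 2024 panel 160/272 = 58.8%, Panel A 102/204 = 50.0% → the 2024 panel
Overall: the 2024 panel 615/1368 = 45.0%, Panel A 648/1218 = 53.2% → Panel A
The 2024 panel wins each proposal group but Panel A wins overall — the comparison reverses. The 2024 panel's proposals skew toward infrastructure, which has a lower base rate.

No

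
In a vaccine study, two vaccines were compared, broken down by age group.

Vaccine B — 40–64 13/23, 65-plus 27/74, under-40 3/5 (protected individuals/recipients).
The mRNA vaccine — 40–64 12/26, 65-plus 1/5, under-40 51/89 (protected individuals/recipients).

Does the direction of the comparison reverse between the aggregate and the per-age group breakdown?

40–64: Vaccine B 13/23 = 56.5%, the mRNA vaccine 12/26 = 46.2% → Vaccine B
65-plus: Vaccine B 27/74 = 36.5%, the mRNA vaccine 1/5 = 20.0% → Vaccine B
Under-40: Vaccine B 3/5 = 60.0%, the mRNA vaccine 51/89 = 57.3% → Vaccine B
Overall: Vaccine B 43/102 = 42.2%, the mRNA vaccine 64/120 = 53.3% → the mRNA vaccine
Vaccine B wins each age group but the mRNA vaccine wins overall — the comparison reverses. Vaccine B's recipients skew toward 65-plus, which has a lower base rate.

Yes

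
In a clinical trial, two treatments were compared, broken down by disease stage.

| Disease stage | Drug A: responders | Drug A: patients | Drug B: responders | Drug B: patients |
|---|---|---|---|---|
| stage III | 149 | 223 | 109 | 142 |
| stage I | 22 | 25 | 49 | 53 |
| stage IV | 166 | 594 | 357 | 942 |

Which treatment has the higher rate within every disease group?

Drug B

Stage III: Drug A 149/223 = 66.8%, Drug B 109/142 = 76.8% → Drug B
Stage I: Drug A 22/25 = 88.0%, Drug B 49/53 = 92.5% → Drug B
Stage IV: Drug A 166/594 = 27.9%, Drug B 357/942 = 37.9% → Drug B
Drug B has the higher rate in all 3 groups.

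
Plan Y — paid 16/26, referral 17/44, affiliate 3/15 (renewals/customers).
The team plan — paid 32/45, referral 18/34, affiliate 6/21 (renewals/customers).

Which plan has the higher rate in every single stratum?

the team plan

Paid: Plan Y 16/26 = 61.5%, the team plan 32/45 = 71.1% → the team plan
Referral: Plan Y 17/44 = 38.6%, the team plan 18/34 = 52.9% → the team plan
Affiliate: Plan Y 3/15 = 20.0%, the team plan 6/21 = 28.6% → the team plan
The team plan has the higher rate in all 3 groups.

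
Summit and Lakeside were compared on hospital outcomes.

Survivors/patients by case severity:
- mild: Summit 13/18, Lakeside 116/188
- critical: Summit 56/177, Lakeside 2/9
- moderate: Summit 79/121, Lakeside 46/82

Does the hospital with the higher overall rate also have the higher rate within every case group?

Mild: Summit 13/18 = 72.2%, Lakeside 116/188 = 61.7% → Summit
Critical: Summit 56/177 = 31.6%, Lakeside 2/9 = 22.2% → Summit
Moderate: Summit 79/121 = 65.3%, Lakeside 46/82 = 56.1% → Summit
Overall: Summit 148/316 = 46.8%, Lakeside 164/279 = 58.8% → Lakeside
Summit wins each case group but Lakeside wins overall — the comparison reverses. Summit's patients skew toward critical, which has a lower base rate.

No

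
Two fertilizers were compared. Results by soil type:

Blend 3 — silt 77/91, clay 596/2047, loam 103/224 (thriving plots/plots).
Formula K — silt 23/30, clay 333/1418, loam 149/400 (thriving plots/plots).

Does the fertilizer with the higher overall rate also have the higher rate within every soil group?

Silt: Blend 3 77/91 = 84.6%, Formula K 23/30 = 76.7% → Blend 3
Clay: Blend 3 596/2047 = 29.1%, Formula K 333/1418 = 23.5% → Blend 3
Loam: Blend 3 103/224 = 46.0%, Formula K 149/400 = 37.2% → Blend 3
Overall: Blend 3 776/2362 = 32.9%, Formula K 505/1848 = 27.3% → Blend 3
Blend 3 wins overall and in every soil group — no reversal.

Yes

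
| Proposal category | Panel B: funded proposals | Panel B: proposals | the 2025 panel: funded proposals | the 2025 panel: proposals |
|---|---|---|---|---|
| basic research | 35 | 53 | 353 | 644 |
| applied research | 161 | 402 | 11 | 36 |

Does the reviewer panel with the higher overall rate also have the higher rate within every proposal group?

No

Basic research: Panel B 35/53 = 66.0%, the 2025 panel 353/644 = 54.8% → Panel B
Applied research: Panel B 161/402 = 40.0%, the 2025 panel 11/36 = 30.6% → Panel B
Overall: Panel B 196/455 = 43.1%, the 2025 panel 364/680 = 53.5% → the 2025 panel
Panel B wins each proposal group but the 2025 panel wins overall — the comparison reverses. Panel B's proposals skew toward applied research, which has a lower base rate.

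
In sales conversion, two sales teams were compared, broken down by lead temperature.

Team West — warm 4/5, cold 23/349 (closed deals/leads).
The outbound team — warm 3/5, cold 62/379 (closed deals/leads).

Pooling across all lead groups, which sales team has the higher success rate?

the outbound team

Warm: Team West 4/5 = 80.0%, the outbound team 3/5 = 60.0% → Team West
Cold: Team West 23/349 = 6.6%, the outbound team 62/379 = 16.4% → the outbound team
Overall: Team West 27/354 = 7.6%, the outbound team 65/384 = 16.9% → the outbound team
(Neither sweeps every lead group, but the outbound team has the higher pooled rate.)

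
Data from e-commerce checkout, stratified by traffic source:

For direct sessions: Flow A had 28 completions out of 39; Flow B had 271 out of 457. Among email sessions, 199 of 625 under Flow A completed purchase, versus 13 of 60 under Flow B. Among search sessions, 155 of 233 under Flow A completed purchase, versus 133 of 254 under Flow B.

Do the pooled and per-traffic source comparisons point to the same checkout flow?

Direct: Flow A 28/39 = 71.8%, Flow B 271/457 = 59.3% → Flow A
Email: Flow A 199/625 = 31.8%, Flow B 13/60 = 21.7% → Flow A
Search: Flow A 155/233 = 66.5%, Flow B 133/254 = 52.4% → Flow A
Overall: Flow A 382/897 = 42.6%, Flow B 417/771 = 54.1% → Flow B
Flow A wins each traffic group but Flow B wins overall — the comparison reverses. Flow A's sessions skew toward email, which has a lower base rate.

No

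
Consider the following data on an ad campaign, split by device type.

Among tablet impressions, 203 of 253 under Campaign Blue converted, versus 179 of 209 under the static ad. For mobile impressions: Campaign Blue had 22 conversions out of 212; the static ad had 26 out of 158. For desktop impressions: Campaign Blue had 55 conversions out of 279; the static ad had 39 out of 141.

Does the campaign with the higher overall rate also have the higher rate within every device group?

Yes

Tablet: Campaign Blue 203/253 = 80.2%, the static ad 179/209 = 85.6% → the static ad
Mobile: Campaign Blue 22/212 = 10.4%, the static ad 26/158 = 16.5% → the static ad
Desktop: Campaign Blue 55/279 = 19.7%, the static ad 39/141 = 27.7% → the static ad
Overall: Campaign Blue 280/744 = 37.6%, the static ad 244/508 = 48.0% → the static ad
The static ad wins overall and in every device group — no reversal.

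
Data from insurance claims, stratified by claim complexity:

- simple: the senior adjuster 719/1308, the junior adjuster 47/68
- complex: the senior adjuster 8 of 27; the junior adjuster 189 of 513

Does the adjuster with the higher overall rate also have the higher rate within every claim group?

Simple: the senior adjuster 719/1308 = 55.0%, the junior adjuster 47/68 = 69.1% → the junior adjuster
Complex: the senior adjuster 8/27 = 29.6%, the junior adjuster 189/513 = 36.8% → the junior adjuster
Overall: the senior adjuster 727/1335 = 54.5%, the junior adjuster 236/581 = 40.6% → the senior adjuster
The junior adjuster wins each claim group but the senior adjuster wins overall — the comparison reverses. The junior adjuster's claims skew toward complex, which has a lower base rate.

No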